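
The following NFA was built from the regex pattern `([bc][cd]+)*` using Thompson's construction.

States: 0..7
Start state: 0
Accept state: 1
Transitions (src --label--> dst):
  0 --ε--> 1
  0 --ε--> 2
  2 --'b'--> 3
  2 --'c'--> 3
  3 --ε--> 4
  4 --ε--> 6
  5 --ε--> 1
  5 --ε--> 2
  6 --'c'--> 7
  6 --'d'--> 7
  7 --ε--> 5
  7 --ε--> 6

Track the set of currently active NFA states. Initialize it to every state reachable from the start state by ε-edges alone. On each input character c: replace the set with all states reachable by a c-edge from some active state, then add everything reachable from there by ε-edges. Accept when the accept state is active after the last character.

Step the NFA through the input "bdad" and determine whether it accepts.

start: ε-closure({0}) = {0,1,2}
'b' @ 1: {3,4,6}
'd' @ 2: {1,2,5,6,7}  [accepting]
'a' @ 3: {}  — no active states
rest 'd' ignored (set empty)
end set {} — state 1 not in

Answer: REJECT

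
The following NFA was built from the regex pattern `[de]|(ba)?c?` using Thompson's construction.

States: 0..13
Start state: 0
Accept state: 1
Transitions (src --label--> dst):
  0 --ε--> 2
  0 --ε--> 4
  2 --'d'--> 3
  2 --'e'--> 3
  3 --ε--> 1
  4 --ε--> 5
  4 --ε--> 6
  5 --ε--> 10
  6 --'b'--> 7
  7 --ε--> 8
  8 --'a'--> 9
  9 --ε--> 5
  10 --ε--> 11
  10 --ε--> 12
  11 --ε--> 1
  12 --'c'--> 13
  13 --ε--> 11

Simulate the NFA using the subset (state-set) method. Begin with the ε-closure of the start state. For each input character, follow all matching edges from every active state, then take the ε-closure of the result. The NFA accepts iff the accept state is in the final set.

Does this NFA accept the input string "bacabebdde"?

start: ε-closure({0}) = {0,1,2,4,5,6,10,11,12}
'b' @ 1: {7,8}
'a' @ 2: {1,5,9,10,11,12}  [accepting]
'c' @ 3: {1,11,13}  [accepting]
'a' @ 4: {}  — no active states
rest 'bebdde' ignored (set empty)
after full input: {}  (accept=1 not in)

Answer: REJECT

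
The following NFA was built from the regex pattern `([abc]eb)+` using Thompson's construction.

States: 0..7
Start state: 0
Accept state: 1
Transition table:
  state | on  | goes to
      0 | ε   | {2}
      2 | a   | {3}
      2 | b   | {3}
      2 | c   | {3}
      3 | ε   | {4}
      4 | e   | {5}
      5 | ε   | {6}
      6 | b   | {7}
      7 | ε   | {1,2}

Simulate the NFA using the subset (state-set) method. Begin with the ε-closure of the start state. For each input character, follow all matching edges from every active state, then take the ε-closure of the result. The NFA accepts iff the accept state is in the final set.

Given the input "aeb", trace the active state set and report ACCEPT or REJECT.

Answer: ACCEPT

Trace:
S₀ = ε-closure({0}) = {0,2}
'a' @ 1: {3,4}
'e' @ 2: {5,6}
'b' @ 3: {1,2,7}  [accepting]
after full input: {1,2,7}  (accept=1 in)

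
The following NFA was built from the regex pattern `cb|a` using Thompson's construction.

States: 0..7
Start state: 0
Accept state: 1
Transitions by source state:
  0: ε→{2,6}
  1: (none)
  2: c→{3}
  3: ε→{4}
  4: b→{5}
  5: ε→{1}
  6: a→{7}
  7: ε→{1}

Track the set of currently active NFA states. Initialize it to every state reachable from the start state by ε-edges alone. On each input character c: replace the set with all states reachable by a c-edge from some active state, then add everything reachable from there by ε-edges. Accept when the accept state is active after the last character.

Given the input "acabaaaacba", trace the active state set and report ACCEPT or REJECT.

Answer: REJECT

Derivation:
start: ε-closure({0}) = {0,2,6}
'a' @ 1: {1,7}  [accepting]
'c' @ 2: {}  — state set empty
rest 'abaaaacba' ignored (set empty)
final: {}; accept 1 not in set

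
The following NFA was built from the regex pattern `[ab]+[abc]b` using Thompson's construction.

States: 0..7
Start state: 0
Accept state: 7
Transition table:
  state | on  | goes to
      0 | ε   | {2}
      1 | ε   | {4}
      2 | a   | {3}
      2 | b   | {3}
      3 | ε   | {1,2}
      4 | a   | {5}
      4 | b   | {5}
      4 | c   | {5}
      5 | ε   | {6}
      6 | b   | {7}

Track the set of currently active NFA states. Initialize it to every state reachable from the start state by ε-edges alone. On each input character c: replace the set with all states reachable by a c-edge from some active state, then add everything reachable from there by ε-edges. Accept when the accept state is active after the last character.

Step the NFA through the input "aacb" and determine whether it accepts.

Answer: ACCEPT

Trace:
start: ε-closure({0}) = {0,2}
'a' @ 1: {1,2,3,4}
'a' @ 2: {1,2,3,4,5,6}
'c' @ 3: {5,6}
'b' @ 4: {7}  ✓accept
after full input: {7}  (accept=7 in)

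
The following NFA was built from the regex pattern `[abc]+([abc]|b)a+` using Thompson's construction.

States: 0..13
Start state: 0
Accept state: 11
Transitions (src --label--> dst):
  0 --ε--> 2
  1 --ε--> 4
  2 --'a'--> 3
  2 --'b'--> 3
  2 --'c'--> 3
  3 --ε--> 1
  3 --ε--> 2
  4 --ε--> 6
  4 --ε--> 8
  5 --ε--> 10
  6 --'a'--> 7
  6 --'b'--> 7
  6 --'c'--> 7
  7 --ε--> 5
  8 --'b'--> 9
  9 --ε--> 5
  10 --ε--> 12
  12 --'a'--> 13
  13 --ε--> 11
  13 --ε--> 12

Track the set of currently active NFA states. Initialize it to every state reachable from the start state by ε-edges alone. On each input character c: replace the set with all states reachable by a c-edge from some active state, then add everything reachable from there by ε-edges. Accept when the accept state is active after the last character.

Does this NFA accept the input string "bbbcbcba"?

Answer: ACCEPT

Steps:
S₀ = ε-closure({0}) = {0,2}
'b' @ 1: {1,2,3,4,6,8}
'b' @ 2: {1,2,3,4,5,6,7,8,9,10,12}
'b' @ 3: {1,2,3,4,5,6,7,8,9,10,12}
'c' @ 4: {1,2,3,4,5,6,7,8,10,12}
'b' @ 5: {1,2,3,4,5,6,7,8,9,10,12}
'c' @ 6: {1,2,3,4,5,6,7,8,10,12}
'b' @ 7: {1,2,3,4,5,6,7,8,9,10,12}
'a' @ 8: {1,2,3,4,5,6,7,8,10,11,12,13}  [accepting]
final: {1,2,3,4,5,6,7,8,10,11,12,13}; accept 11 in set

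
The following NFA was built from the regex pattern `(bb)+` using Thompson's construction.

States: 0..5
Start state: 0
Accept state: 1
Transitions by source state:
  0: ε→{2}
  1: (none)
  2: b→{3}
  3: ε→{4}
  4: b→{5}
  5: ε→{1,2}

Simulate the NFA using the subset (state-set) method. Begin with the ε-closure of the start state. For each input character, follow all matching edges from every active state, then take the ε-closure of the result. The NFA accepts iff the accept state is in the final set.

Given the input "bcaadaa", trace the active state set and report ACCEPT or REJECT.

Answer: REJECT

Trace:
S₀ = ε-closure({0}) = {0,2}
'b' @ 1: {3,4}
'c' @ 2: {}  — no active states
rest 'aadaa' ignored (set empty)
final: {}; accept 1 not in set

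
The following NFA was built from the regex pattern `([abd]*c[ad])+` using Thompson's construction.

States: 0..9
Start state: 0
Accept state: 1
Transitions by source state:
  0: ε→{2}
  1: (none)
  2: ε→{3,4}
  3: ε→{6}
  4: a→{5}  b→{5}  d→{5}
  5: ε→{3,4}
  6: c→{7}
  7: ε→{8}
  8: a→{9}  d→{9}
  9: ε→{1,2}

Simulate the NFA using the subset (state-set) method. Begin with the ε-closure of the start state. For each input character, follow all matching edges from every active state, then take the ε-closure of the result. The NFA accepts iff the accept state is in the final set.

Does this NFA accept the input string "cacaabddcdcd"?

S₀ = ε-closure({0}) = {0,2,3,4,6}
'c' @ 1: {7,8}
'a' @ 2: {1,2,3,4,6,9}  (accept∈set)
'c' @ 3: {7,8}
'a' @ 4: {1,2,3,4,6,9}  (accept∈set)
'a' @ 5: {3,4,5,6}
'b' @ 6: {3,4,5,6}
'd' @ 7: {3,4,5,6}
'd' @ 8: {3,4,5,6}
'c' @ 9: {7,8}
'd' @ 10: {1,2,3,4,6,9}  (accept∈set)
'c' @ 11: {7,8}
'd' @ 12: {1,2,3,4,6,9}  (accept∈set)
final: {1,2,3,4,6,9}; accept 1 in set

Answer: ACCEPT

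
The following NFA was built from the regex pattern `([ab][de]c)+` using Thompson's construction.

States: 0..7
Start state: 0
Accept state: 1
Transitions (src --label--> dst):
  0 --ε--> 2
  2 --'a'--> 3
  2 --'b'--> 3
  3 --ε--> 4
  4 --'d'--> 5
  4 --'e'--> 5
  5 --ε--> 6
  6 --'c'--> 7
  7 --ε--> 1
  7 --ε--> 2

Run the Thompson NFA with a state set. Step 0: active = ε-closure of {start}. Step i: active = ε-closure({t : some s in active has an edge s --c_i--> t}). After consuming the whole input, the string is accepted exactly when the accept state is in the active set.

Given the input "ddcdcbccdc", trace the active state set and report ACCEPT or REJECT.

start: ε-closure({0}) = {0,2}
'd' @ 1: {}  — state set empty
rest 'dcdcbccdc' ignored (set empty)
after full input: {}  (accept=1 not in)

Answer: REJECT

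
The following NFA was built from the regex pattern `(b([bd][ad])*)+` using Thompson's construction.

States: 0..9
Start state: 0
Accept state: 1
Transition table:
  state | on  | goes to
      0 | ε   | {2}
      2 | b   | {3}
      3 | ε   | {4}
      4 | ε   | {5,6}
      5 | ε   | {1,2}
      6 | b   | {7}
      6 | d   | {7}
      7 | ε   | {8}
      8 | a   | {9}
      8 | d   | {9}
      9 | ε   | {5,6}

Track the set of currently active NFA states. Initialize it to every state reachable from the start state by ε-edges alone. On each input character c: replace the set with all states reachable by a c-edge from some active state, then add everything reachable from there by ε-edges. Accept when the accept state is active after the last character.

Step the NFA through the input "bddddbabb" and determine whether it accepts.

S₀ = ε-closure({0}) = {0,2}
'b' @ 1: {1,2,3,4,5,6}  ✓accept
'd' @ 2: {7,8}
'd' @ 3: {1,2,5,6,9}  ✓accept
'd' @ 4: {7,8}
'd' @ 5: {1,2,5,6,9}  ✓accept
'b' @ 6: {1,2,3,4,5,6,7,8}  ✓accept
'a' @ 7: {1,2,5,6,9}  ✓accept
'b' @ 8: {1,2,3,4,5,6,7,8}  ✓accept
'b' @ 9: {1,2,3,4,5,6,7,8}  ✓accept
end set {1,2,3,4,5,6,7,8} — state 1 in

Answer: ACCEPT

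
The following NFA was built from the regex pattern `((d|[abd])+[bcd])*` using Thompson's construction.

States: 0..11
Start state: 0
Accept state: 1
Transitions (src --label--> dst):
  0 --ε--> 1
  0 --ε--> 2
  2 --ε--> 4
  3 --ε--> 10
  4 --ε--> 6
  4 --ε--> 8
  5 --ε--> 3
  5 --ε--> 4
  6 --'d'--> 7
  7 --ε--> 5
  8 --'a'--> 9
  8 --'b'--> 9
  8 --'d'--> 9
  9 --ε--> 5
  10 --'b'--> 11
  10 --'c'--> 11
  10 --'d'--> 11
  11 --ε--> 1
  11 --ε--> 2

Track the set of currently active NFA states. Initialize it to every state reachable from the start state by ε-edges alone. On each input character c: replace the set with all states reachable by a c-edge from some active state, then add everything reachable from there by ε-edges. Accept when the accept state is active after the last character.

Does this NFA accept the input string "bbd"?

Answer: ACCEPT

Steps:
initial (ε-close {0}): {0,1,2,4,6,8}
'b' @ 1: {3,4,5,6,8,9,10}
'b' @ 2: {1,2,3,4,5,6,8,9,10,11}  (accept∈set)
'd' @ 3: {1,2,3,4,5,6,7,8,9,10,11}  (accept∈set)
end set {1,2,3,4,5,6,7,8,9,10,11} — state 1 in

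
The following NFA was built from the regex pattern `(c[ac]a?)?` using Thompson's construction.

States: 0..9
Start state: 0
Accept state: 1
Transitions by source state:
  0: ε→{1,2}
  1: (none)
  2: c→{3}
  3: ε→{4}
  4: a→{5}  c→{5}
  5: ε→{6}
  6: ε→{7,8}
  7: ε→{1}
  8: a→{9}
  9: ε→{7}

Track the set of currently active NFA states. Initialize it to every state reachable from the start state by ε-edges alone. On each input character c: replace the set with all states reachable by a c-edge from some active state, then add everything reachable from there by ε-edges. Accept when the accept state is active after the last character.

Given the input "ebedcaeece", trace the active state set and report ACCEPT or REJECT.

Answer: REJECT

Trace:
S₀ = ε-closure({0}) = {0,1,2}
'e' @ 1: {}  — no active states
rest 'bedcaeece' ignored (set empty)
final: {}; accept 1 not in set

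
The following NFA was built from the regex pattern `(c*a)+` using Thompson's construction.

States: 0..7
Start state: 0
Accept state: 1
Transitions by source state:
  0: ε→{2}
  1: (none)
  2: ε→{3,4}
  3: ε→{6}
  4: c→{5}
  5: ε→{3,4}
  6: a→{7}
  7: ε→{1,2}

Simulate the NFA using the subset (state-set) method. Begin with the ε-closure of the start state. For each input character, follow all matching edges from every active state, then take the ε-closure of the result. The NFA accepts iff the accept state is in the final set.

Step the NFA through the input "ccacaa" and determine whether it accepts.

S₀ = ε-closure({0}) = {0,2,3,4,6}
'c' @ 1: {3,4,5,6}
'c' @ 2: {3,4,5,6}
'a' @ 3: {1,2,3,4,6,7}  (accept∈set)
'c' @ 4: {3,4,5,6}
'a' @ 5: {1,2,3,4,6,7}  (accept∈set)
'a' @ 6: {1,2,3,4,6,7}  (accept∈set)
end set {1,2,3,4,6,7} — state 1 in

Answer: ACCEPT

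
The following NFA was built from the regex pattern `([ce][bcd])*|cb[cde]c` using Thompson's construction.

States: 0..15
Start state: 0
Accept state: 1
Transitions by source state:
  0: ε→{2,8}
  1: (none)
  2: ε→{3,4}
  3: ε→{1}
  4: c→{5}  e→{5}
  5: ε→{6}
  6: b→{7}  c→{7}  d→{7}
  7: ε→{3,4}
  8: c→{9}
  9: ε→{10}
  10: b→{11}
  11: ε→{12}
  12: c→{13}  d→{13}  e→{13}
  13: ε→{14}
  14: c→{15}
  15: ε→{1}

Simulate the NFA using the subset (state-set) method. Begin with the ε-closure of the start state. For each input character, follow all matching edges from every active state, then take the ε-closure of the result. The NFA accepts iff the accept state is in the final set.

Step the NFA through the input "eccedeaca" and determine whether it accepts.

start: ε-closure({0}) = {0,1,2,3,4,8}
'e' @ 1: {5,6}
'c' @ 2: {1,3,4,7}  ✓accept
'c' @ 3: {5,6}
'e' @ 4: {}  — no active states
rest 'deaca' ignored (set empty)
final: {}; accept 1 not in set

Answer: REJECT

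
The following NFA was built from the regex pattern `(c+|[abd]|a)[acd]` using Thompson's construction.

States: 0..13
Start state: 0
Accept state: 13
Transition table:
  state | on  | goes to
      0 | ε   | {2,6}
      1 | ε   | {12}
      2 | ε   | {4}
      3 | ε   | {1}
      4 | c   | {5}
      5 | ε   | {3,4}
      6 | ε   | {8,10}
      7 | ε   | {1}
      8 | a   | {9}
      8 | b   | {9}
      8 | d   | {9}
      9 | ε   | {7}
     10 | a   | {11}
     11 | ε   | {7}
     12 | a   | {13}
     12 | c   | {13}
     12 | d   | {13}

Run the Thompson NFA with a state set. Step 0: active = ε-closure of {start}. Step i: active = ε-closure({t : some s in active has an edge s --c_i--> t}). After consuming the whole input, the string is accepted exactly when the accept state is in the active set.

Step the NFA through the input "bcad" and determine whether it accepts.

Answer: REJECT

Steps:
S₀ = ε-closure({0}) = {0,2,4,6,8,10}
'b' @ 1: {1,7,9,12}
'c' @ 2: {13}  [accepting]
'a' @ 3: {}  — no active states
rest 'd' ignored (set empty)
final: {}; accept 13 not in set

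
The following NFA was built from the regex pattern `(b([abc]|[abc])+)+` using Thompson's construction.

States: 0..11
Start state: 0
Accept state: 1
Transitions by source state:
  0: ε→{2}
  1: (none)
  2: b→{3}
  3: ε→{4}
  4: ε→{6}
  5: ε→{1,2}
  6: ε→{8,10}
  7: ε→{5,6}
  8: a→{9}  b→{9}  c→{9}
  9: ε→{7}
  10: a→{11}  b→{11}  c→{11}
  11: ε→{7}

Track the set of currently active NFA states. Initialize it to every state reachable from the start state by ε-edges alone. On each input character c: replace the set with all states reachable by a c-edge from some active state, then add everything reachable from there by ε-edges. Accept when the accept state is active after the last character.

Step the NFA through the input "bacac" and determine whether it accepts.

S₀ = ε-closure({0}) = {0,2}
'b' @ 1: {3,4,6,8,10}
'a' @ 2: {1,2,5,6,7,8,9,10,11}  ✓accept
'c' @ 3: {1,2,5,6,7,8,9,10,11}  ✓accept
'a' @ 4: {1,2,5,6,7,8,9,10,11}  ✓accept
'c' @ 5: {1,2,5,6,7,8,9,10,11}  ✓accept
final: {1,2,5,6,7,8,9,10,11}; accept 1 in set

Answer: ACCEPT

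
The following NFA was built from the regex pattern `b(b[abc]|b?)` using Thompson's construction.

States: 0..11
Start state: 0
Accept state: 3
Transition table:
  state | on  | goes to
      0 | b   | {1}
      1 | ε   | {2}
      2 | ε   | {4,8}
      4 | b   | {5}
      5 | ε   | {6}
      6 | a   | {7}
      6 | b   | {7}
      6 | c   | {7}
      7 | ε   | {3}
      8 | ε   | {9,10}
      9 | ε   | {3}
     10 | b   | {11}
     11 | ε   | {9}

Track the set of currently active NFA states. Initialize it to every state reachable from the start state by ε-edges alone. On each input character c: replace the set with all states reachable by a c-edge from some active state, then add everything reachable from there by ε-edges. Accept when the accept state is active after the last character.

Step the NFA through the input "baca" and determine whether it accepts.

Answer: REJECT

Steps:
S₀ = ε-closure({0}) = {0}
'b' @ 1: {1,2,3,4,8,9,10}  ✓accept
'a' @ 2: {}  — no active states
rest 'ca' ignored (set empty)
after full input: {}  (accept=3 not in)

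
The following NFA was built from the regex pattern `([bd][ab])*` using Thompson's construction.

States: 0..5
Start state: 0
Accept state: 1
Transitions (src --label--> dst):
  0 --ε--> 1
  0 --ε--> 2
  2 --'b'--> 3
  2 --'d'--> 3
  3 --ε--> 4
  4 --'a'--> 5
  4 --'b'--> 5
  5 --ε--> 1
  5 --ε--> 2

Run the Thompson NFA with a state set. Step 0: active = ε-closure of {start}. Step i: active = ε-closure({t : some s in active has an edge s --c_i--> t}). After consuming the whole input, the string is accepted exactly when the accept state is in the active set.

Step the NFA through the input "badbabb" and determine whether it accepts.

Answer: REJECT

Trace:
initial (ε-close {0}): {0,1,2}
'b' @ 1: {3,4}
'a' @ 2: {1,2,5}  ✓accept
'd' @ 3: {3,4}
'b' @ 4: {1,2,5}  ✓accept
'a' @ 5: {}  — state set empty
rest 'bb' ignored (set empty)
end set {} — state 1 not in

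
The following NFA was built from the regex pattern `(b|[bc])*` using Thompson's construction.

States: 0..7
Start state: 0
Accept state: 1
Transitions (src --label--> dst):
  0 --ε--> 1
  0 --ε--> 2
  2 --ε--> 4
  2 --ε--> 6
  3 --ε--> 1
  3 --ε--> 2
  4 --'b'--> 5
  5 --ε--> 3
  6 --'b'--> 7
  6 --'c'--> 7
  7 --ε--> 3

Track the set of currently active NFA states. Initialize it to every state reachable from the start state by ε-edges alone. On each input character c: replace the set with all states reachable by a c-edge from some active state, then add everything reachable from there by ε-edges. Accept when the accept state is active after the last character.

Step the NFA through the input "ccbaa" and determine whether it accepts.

S₀ = ε-closure({0}) = {0,1,2,4,6}
'c' @ 1: {1,2,3,4,6,7}  (accept∈set)
'c' @ 2: {1,2,3,4,6,7}  (accept∈set)
'b' @ 3: {1,2,3,4,5,6,7}  (accept∈set)
'a' @ 4: {}  — state set empty
rest 'a' ignored (set empty)
final: {}; accept 1 not in set

Answer: REJECT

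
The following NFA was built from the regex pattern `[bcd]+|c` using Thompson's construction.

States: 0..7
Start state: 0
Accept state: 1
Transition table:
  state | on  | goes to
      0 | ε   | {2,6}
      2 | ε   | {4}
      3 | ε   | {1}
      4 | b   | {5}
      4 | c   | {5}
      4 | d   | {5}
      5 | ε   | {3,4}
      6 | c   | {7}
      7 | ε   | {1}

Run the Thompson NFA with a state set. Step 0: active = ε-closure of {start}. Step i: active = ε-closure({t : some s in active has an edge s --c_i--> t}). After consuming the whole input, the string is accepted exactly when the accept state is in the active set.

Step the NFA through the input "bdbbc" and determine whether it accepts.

Answer: ACCEPT

Trace:
start: ε-closure({0}) = {0,2,4,6}
'b' @ 1: {1,3,4,5}  ✓accept
'd' @ 2: {1,3,4,5}  ✓accept
'b' @ 3: {1,3,4,5}  ✓accept
'b' @ 4: {1,3,4,5}  ✓accept
'c' @ 5: {1,3,4,5}  ✓accept
end set {1,3,4,5} — state 1 in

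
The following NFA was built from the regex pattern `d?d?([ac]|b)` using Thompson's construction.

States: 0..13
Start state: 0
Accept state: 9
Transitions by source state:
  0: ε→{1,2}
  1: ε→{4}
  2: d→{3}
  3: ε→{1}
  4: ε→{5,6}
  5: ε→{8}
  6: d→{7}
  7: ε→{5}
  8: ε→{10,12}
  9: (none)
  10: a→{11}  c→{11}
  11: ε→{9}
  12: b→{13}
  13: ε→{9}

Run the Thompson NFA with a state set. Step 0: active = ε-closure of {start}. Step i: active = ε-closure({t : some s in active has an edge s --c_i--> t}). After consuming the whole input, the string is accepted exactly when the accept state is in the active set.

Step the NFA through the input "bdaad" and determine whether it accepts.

S₀ = ε-closure({0}) = {0,1,2,4,5,6,8,10,12}
'b' @ 1: {9,13}  ✓accept
'd' @ 2: {}  — dead — no transitions
rest 'aad' ignored (set empty)
after full input: {}  (accept=9 not in)

Answer: REJECT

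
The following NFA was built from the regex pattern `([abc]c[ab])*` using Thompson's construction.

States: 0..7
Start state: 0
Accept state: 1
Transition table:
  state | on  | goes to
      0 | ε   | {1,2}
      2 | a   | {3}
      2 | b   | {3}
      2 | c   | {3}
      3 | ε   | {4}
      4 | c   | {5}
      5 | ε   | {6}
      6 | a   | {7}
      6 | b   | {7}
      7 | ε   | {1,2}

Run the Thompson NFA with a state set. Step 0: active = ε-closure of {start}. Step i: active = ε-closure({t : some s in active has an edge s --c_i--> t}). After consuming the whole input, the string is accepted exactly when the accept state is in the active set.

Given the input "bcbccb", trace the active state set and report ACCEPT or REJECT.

Answer: ACCEPT

Trace:
initial (ε-close {0}): {0,1,2}
'b' @ 1: {3,4}
'c' @ 2: {5,6}
'b' @ 3: {1,2,7}  [accepting]
'c' @ 4: {3,4}
'c' @ 5: {5,6}
'b' @ 6: {1,2,7}  [accepting]
final: {1,2,7}; accept 1 in set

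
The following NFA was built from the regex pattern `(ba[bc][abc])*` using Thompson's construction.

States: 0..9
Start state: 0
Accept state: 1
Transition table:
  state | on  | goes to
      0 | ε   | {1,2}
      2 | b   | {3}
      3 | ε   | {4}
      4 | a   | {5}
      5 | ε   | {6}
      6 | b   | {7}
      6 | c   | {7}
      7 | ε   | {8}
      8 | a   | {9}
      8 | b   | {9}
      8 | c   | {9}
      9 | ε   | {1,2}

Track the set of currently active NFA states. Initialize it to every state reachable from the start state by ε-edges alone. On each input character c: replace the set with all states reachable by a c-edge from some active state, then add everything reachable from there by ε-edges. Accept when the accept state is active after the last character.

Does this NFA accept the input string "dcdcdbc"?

Answer: REJECT

Steps:
initial (ε-close {0}): {0,1,2}
'd' @ 1: {}  — state set empty
rest 'cdcdbc' ignored (set empty)
after full input: {}  (accept=1 not in)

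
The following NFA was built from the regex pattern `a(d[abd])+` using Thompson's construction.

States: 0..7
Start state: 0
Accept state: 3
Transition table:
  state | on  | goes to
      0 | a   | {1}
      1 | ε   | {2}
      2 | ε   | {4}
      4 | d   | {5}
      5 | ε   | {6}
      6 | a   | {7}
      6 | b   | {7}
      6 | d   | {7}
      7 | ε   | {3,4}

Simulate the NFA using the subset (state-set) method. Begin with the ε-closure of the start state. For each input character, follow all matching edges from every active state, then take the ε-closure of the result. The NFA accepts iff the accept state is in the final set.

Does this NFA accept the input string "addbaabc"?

Answer: REJECT

Steps:
initial (ε-close {0}): {0}
'a' @ 1: {1,2,4}
'd' @ 2: {5,6}
'd' @ 3: {3,4,7}  [accepting]
'b' @ 4: {}  — state set empty
rest 'aabc' ignored (set empty)
after full input: {}  (accept=3 not in)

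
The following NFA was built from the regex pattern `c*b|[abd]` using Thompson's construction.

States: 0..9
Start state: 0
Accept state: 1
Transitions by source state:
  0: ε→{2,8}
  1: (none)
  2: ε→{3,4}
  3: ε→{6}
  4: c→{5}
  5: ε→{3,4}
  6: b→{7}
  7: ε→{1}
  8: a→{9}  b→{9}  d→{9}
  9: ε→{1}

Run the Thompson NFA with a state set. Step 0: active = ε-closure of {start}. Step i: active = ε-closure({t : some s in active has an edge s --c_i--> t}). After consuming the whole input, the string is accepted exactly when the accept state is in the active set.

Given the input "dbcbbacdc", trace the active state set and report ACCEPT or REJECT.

S₀ = ε-closure({0}) = {0,2,3,4,6,8}
'd' @ 1: {1,9}  [accepting]
'b' @ 2: {}  — no active states
rest 'cbbacdc' ignored (set empty)
final: {}; accept 1 not in set

Answer: REJECT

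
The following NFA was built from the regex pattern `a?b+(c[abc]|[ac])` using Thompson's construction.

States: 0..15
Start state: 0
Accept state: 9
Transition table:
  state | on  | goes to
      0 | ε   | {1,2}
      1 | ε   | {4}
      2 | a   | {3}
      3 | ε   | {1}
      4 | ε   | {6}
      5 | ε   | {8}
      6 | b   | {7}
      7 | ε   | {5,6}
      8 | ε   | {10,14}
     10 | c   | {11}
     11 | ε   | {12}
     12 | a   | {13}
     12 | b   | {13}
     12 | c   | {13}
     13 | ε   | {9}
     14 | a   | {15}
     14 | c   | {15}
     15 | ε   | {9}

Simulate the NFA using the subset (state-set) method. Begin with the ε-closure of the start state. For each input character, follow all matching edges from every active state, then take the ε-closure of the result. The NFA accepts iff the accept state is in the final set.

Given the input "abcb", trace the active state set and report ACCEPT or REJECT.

Answer: ACCEPT

Trace:
start: ε-closure({0}) = {0,1,2,4,6}
'a' @ 1: {1,3,4,6}
'b' @ 2: {5,6,7,8,10,14}
'c' @ 3: {9,11,12,15}  [accepting]
'b' @ 4: {9,13}  [accepting]
end set {9,13} — state 9 in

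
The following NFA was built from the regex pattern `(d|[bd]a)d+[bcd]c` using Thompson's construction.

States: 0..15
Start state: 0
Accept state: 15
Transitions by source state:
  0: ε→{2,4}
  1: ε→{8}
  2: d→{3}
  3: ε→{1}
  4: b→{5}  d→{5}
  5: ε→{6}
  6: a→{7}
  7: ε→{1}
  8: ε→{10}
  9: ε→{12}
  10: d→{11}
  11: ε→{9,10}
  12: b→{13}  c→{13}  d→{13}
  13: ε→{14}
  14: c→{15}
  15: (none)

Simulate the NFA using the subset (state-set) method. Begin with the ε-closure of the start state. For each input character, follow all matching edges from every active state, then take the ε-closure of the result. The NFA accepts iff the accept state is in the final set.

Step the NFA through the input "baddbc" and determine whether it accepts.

start: ε-closure({0}) = {0,2,4}
'b' @ 1: {5,6}
'a' @ 2: {1,7,8,10}
'd' @ 3: {9,10,11,12}
'd' @ 4: {9,10,11,12,13,14}
'b' @ 5: {13,14}
'c' @ 6: {15}  ✓accept
final: {15}; accept 15 in set

Answer: ACCEPT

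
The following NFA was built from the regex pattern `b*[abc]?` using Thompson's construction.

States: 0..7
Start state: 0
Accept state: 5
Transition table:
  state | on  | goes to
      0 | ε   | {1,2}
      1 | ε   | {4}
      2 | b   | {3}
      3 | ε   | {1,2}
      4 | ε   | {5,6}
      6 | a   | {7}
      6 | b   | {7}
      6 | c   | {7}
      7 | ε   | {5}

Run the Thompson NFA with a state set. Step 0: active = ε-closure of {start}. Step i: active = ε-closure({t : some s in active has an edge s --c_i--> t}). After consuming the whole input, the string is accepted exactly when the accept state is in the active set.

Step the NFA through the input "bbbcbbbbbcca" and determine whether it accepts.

Answer: REJECT

Trace:
start: ε-closure({0}) = {0,1,2,4,5,6}
'b' @ 1: {1,2,3,4,5,6,7}  (accept∈set)
'b' @ 2: {1,2,3,4,5,6,7}  (accept∈set)
'b' @ 3: {1,2,3,4,5,6,7}  (accept∈set)
'c' @ 4: {5,7}  (accept∈set)
'b' @ 5: {}  — no active states
rest 'bbbbcca' ignored (set empty)
end set {} — state 5 not in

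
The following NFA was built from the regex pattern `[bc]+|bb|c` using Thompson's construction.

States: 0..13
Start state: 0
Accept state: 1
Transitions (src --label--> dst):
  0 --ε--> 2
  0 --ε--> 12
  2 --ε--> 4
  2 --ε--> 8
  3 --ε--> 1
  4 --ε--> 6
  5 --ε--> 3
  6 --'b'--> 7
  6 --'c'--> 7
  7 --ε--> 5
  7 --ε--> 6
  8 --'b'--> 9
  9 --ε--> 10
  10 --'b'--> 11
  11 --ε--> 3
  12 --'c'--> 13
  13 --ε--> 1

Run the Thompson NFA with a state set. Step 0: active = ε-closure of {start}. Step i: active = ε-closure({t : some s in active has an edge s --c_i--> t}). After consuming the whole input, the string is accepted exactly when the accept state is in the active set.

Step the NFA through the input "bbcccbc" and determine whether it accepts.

S₀ = ε-closure({0}) = {0,2,4,6,8,12}
'b' @ 1: {1,3,5,6,7,9,10}  [accepting]
'b' @ 2: {1,3,5,6,7,11}  [accepting]
'c' @ 3: {1,3,5,6,7}  [accepting]
'c' @ 4: {1,3,5,6,7}  [accepting]
'c' @ 5: {1,3,5,6,7}  [accepting]
'b' @ 6: {1,3,5,6,7}  [accepting]
'c' @ 7: {1,3,5,6,7}  [accepting]
final: {1,3,5,6,7}; accept 1 in set

Answer: ACCEPT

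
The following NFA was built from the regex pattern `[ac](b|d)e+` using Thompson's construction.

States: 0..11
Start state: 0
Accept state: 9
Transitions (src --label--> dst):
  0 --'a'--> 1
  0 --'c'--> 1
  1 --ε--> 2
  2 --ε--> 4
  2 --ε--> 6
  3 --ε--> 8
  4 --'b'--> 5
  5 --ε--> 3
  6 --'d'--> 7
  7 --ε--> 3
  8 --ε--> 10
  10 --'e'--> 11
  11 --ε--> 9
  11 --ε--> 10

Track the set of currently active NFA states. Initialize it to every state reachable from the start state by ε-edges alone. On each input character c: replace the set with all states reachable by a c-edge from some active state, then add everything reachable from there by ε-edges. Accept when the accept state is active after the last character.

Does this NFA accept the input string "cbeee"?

start: ε-closure({0}) = {0}
'c' @ 1: {1,2,4,6}
'b' @ 2: {3,5,8,10}
'e' @ 3: {9,10,11}  ✓accept
'e' @ 4: {9,10,11}  ✓accept
'e' @ 5: {9,10,11}  ✓accept
end set {9,10,11} — state 9 in

Answer: ACCEPT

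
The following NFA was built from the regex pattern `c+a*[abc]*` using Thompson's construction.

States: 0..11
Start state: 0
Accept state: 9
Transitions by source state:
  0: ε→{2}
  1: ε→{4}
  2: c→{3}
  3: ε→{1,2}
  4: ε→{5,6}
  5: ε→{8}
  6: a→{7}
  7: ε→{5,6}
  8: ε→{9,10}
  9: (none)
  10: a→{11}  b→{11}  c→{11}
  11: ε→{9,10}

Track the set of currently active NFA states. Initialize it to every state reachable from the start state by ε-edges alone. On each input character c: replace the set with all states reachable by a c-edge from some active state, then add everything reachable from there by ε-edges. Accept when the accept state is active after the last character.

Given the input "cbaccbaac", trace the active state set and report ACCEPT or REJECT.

S₀ = ε-closure({0}) = {0,2}
'c' @ 1: {1,2,3,4,5,6,8,9,10}  (accept∈set)
'b' @ 2: {9,10,11}  (accept∈set)
'a' @ 3: {9,10,11}  (accept∈set)
'c' @ 4: {9,10,11}  (accept∈set)
'c' @ 5: {9,10,11}  (accept∈set)
'b' @ 6: {9,10,11}  (accept∈set)
'a' @ 7: {9,10,11}  (accept∈set)
'a' @ 8: {9,10,11}  (accept∈set)
'c' @ 9: {9,10,11}  (accept∈set)
end set {9,10,11} — state 9 in

Answer: ACCEPT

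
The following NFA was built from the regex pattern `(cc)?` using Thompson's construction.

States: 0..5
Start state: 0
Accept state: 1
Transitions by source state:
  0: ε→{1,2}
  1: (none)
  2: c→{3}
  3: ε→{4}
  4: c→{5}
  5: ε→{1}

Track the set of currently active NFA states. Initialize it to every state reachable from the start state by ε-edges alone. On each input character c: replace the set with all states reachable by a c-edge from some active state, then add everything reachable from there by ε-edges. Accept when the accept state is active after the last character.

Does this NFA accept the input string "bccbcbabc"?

Answer: REJECT

Trace:
S₀ = ε-closure({0}) = {0,1,2}
'b' @ 1: {}  — dead — no transitions
rest 'ccbcbabc' ignored (set empty)
end set {} — state 1 not in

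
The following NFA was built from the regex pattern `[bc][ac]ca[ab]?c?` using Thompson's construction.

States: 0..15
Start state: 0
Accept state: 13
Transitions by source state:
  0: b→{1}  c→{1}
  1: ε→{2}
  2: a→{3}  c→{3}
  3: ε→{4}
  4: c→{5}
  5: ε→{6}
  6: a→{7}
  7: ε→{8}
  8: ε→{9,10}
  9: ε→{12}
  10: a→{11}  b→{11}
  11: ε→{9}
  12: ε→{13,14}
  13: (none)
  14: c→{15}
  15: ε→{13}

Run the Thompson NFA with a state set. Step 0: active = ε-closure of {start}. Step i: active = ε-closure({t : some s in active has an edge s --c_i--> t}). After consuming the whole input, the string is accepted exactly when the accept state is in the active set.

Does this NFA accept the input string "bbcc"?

Answer: REJECT

Derivation:
start: ε-closure({0}) = {0}
'b' @ 1: {1,2}
'b' @ 2: {}  — state set empty
rest 'cc' ignored (set empty)
final: {}; accept 13 not in set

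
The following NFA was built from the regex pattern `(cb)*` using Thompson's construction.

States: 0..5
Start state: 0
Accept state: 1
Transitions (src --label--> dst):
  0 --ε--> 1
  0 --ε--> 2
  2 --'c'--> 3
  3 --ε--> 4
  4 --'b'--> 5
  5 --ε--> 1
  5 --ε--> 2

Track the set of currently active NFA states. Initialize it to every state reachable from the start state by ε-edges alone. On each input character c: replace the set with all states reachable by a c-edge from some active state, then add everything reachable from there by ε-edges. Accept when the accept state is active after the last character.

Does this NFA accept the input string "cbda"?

Answer: REJECT

Trace:
start: ε-closure({0}) = {0,1,2}
'c' @ 1: {3,4}
'b' @ 2: {1,2,5}  (accept∈set)
'd' @ 3: {}  — no active states
rest 'a' ignored (set empty)
final: {}; accept 1 not in set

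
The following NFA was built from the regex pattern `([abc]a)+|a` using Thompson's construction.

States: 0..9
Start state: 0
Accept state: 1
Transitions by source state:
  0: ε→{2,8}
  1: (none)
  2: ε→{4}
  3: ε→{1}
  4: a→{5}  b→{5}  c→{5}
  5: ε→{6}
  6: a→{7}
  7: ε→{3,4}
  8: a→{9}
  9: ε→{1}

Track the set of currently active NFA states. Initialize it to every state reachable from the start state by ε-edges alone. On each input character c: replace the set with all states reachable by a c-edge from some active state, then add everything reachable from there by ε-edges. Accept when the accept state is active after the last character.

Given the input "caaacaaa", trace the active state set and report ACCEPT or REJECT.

initial (ε-close {0}): {0,2,4,8}
'c' @ 1: {5,6}
'a' @ 2: {1,3,4,7}  ✓accept
'a' @ 3: {5,6}
'a' @ 4: {1,3,4,7}  ✓accept
'c' @ 5: {5,6}
'a' @ 6: {1,3,4,7}  ✓accept
'a' @ 7: {5,6}
'a' @ 8: {1,3,4,7}  ✓accept
after full input: {1,3,4,7}  (accept=1 in)

Answer: ACCEPT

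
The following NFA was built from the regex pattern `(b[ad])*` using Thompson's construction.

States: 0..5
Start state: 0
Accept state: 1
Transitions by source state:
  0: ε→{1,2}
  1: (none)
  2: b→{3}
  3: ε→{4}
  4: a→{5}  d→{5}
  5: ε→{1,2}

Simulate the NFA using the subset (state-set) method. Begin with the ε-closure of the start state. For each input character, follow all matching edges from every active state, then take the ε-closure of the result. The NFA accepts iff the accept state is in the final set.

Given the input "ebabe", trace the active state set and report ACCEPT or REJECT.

Answer: REJECT

Trace:
initial (ε-close {0}): {0,1,2}
'e' @ 1: {}  — state set empty
rest 'babe' ignored (set empty)
final: {}; accept 1 not in set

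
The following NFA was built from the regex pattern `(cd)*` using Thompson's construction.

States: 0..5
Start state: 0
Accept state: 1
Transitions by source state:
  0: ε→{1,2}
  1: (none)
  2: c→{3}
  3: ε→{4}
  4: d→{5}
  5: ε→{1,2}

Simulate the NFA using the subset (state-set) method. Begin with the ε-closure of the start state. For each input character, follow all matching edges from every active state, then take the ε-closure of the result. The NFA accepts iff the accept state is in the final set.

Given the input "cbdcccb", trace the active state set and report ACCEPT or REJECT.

Answer: REJECT

Derivation:
start: ε-closure({0}) = {0,1,2}
'c' @ 1: {3,4}
'b' @ 2: {}  — state set empty
rest 'dcccb' ignored (set empty)
after full input: {}  (accept=1 not in)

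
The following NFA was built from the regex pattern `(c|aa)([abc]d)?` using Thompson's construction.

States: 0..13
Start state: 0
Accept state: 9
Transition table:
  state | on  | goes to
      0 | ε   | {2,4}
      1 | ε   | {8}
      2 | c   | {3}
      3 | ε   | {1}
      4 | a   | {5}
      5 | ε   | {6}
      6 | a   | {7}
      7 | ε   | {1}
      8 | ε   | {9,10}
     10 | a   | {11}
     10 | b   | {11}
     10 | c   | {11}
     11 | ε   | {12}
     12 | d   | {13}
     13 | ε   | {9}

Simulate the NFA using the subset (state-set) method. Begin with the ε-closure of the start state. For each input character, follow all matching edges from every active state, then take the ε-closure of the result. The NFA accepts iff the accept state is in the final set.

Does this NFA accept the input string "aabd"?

Answer: ACCEPT

Derivation:
initial (ε-close {0}): {0,2,4}
'a' @ 1: {5,6}
'a' @ 2: {1,7,8,9,10}  (accept∈set)
'b' @ 3: {11,12}
'd' @ 4: {9,13}  (accept∈set)
after full input: {9,13}  (accept=9 in)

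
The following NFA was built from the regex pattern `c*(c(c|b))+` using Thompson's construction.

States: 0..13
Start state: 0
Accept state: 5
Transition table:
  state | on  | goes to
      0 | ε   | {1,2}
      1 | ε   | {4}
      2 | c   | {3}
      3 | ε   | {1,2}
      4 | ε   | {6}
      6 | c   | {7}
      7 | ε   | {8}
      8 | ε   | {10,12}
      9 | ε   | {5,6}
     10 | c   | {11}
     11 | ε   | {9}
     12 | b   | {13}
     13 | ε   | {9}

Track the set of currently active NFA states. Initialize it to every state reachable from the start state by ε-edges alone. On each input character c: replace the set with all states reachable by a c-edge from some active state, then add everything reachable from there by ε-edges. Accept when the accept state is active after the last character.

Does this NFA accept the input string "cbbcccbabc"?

Answer: REJECT

Steps:
start: ε-closure({0}) = {0,1,2,4,6}
'c' @ 1: {1,2,3,4,6,7,8,10,12}
'b' @ 2: {5,6,9,13}  [accepting]
'b' @ 3: {}  — state set empty
rest 'cccbabc' ignored (set empty)
final: {}; accept 5 not in set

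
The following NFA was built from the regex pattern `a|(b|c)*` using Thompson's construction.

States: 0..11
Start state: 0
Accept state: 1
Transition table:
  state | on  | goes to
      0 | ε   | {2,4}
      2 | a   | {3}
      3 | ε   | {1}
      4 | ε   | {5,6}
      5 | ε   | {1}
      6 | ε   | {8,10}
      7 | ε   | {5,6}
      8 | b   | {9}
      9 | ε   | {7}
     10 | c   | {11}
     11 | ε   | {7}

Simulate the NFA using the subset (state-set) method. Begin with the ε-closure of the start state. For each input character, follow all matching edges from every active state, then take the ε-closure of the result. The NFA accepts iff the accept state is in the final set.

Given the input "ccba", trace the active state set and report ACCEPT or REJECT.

initial (ε-close {0}): {0,1,2,4,5,6,8,10}
'c' @ 1: {1,5,6,7,8,10,11}  (accept∈set)
'c' @ 2: {1,5,6,7,8,10,11}  (accept∈set)
'b' @ 3: {1,5,6,7,8,9,10}  (accept∈set)
'a' @ 4: {}  — no active states
end set {} — state 1 not in

Answer: REJECT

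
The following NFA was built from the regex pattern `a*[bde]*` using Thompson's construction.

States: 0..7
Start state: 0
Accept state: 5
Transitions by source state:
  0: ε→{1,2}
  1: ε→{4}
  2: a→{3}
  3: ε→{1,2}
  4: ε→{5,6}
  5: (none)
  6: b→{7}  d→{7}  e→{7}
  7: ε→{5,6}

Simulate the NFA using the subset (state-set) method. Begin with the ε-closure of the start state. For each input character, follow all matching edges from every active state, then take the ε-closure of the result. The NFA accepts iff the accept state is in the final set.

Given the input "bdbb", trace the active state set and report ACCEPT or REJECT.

start: ε-closure({0}) = {0,1,2,4,5,6}
'b' @ 1: {5,6,7}  (accept∈set)
'd' @ 2: {5,6,7}  (accept∈set)
'b' @ 3: {5,6,7}  (accept∈set)
'b' @ 4: {5,6,7}  (accept∈set)
final: {5,6,7}; accept 5 in set

Answer: ACCEPT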